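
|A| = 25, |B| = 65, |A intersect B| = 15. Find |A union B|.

|A union B| = |A| + |B| - |A intersect B| = 25 + 65 - 15.

Final answer: 75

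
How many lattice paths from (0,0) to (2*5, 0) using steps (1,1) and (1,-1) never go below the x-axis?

Total monotonic paths to (5,5): C(10,5) = 252.
Reflecting each bad path at its first crossing gives a bijection with paths to (4,6): C(10,6) = 210.
Valid Dyck paths: 252 - 210.
(Check: C(10,5) - C(10,6) = C(10,5)/6, the Catalan number C_{5}.)

Final answer: C_{5} = 42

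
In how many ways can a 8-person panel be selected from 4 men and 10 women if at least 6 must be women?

Sum over valid woman counts:
C(10,6)C(4,2) = 1260
C(10,7)C(4,1) = 480
C(10,8)C(4,0) = 45
Total: 1260 + 480 + 45.

Final answer: 1785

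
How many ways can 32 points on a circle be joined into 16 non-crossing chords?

This is a standard Catalan-number count: the answer is C_n. Here n = 32/2 = 16.
C_n = C(2n,n) - C(2n,n+1), so C_{16} = C(32,16) - C(32,17) = 601080390 - 565722720.

Final answer: C_{16} = 35357670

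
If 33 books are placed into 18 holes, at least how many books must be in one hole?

By the pigeonhole principle: ceiling(33/18).

Final answer: 2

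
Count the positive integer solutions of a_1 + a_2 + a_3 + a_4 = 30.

Substitute a'_i = a_i - 1 (so a'_i >= 0). Then sum a'_i = 30 - 4 = 26.
Stars and bars: C(26+4-1, 4-1) = C(29,3).

Final answer: C(29,3) = 3654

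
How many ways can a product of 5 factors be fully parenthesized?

The structures are counted by the Catalan number C_n. Here n = 5 - 1 = 4.
C_n = C(2n,n)/(n+1), so C_{4} = C(8,4)/5 = 70/5.

Final answer: C_{4} = 14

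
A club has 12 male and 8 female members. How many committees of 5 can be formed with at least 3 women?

Sum over valid woman counts:
C(8,3)C(12,2) = 3696
C(8,4)C(12,1) = 840
C(8,5)C(12,0) = 56
Total: 3696 + 840 + 56.

Final answer: 4592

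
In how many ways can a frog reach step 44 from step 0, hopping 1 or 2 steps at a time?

Let f(n) be the number of climbs. Removing the last move (1 or 2 steps) gives f(n) = f(n-1) + f(n-2); base cases f(1)=1, f(2)=2.
Computing successive values: f(1)=1, f(2)=2, f(3)=3, f(4)=5, f(5)=8, f(6)=13, f(7)=21, f(8)=34, f(9)=55, f(10)=89, f(11)=144, f(12)=233, f(13)=377, f(14)=610, f(15)=987, f(16)=1597, f(17)=2584, f(18)=4181, f(19)=6765, f(20)=10946, f(21)=17711, f(22)=28657, f(23)=46368, f(24)=75025, f(25)=121393, f(26)=196418, f(27)=317811, f(28)=514229, f(29)=832040, f(30)=1346269, f(31)=2178309, f(32)=3524578, f(33)=5702887, f(34)=9227465, f(35)=14930352, f(36)=24157817, f(37)=39088169, f(38)=63245986, f(39)=102334155, f(40)=165580141, f(41)=267914296, f(42)=433494437, f(43)=701408733, f(44)=1134903170.

Final answer: 1134903170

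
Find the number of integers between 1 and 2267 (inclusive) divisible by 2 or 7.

Multiples of 2: 1133. Multiples of 7: 323. Of both (lcm=14): 161.
By inclusion-exclusion: 1133 + 323 - 161.

Final answer: 1295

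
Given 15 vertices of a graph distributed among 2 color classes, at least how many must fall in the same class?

By pigeonhole with 15 objects and 2 categories: ceiling(15/2).

Final answer: 8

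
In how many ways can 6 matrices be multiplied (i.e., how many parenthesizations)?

This is counted by the nth Catalan number C_n. Here n = 6 - 1 = 5.
C_n = (2n)!/(n!(n+1)!), so C_{5} = 10!/(5! x 6!) = C(10,5)/6 = 252/6.

Final answer: C_{5} = 42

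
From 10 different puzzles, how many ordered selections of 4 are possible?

P(10,4) = 10!/(10-4)! = 10!/6!.

Final answer: P(10,4) = 5040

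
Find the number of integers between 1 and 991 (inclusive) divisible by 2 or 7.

Multiples of 2: 495. Multiples of 7: 141. Of both (lcm=14): 70.
By inclusion-exclusion: 495 + 141 - 70.

Final answer: 566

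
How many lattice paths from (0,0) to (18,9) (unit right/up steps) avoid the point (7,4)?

Total paths to (18,9): C(27,9) = 4686825.
Paths through (7,4): C(11,4) x C(16,5) = 1441440.
Avoiding (7,4): 4686825 - 1441440.

Final answer: 3245385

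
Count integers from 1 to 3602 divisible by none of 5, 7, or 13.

|div by 5|=720, |div by 7|=514, |div by 13|=277.
|div by 5&7|=102, |div by 5&13|=55, |div by 7&13|=39, |div by all|=7.
By inclusion-exclusion, divisible by at least one: 720+514+277-102-55-39+7 = 1322.
Not divisible by any: 3602 - 1322.

Final answer: 2280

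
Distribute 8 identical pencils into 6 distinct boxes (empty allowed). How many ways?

Stars and bars: C(n+k-1, k-1) = C(13,5).

Final answer: C(13,5) = 1287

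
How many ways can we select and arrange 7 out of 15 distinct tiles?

P(15,7) = 15!/(15-7)! = 15!/8!.

Final answer: P(15,7) = 32432400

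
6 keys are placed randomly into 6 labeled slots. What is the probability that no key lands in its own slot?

Use the recurrence D(n) = (n-1)(D(n-1) + D(n-2)) with D(0)=1, D(1)=0.
Building up: D(2)=1, D(3)=2, D(4)=9, D(5)=44, D(6)=265.
Total arrangements: 6! = 720.
Probability = D(6)/6! = 53/144.

Final answer: D(6)/6! = 265/720 = 0.368056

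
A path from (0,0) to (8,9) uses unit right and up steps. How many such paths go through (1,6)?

Paths (0,0)->(1,6): C(7,6) = 7.
Paths (1,6)->(8,9): C(10,3) = 120.
By multiplication principle: 7 x 120.

Final answer: 840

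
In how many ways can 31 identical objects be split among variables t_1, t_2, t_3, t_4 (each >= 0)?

Stars and bars with 31 stars and 3 bars:
C(31+4-1, 4-1) = C(34,3).

Final answer: C(34,3) = 5984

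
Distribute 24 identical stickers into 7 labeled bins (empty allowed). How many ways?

Stars and bars: C(n+k-1, k-1) = C(30,6).

Final answer: C(30,6) = 593775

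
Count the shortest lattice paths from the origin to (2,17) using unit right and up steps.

Each path has 2 right steps and 17 up steps in some order (19 steps total).
Choose which 17 of the 19 steps are up: C(19,17).

Final answer: C(19,17) = 171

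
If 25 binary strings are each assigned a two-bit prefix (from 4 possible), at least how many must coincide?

There are 4 possible values for two-bit prefix. With 25 binary strings and 4 categories, by pigeonhole: ceiling(25/4).

Final answer: 7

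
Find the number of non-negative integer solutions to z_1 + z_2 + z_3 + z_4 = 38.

Stars and bars with 38 stars and 3 bars:
C(38+4-1, 4-1) = C(41,3).

Final answer: C(41,3) = 10660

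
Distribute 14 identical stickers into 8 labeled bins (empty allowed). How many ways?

Stars and bars: C(n+k-1, k-1) = C(21,7).

Final answer: C(21,7) = 116280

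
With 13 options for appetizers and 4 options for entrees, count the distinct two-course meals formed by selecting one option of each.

By the multiplication principle: 13 x 4.

Final answer: 52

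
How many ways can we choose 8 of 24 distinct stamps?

C(24,8) = 24!/(8! x (24-8)!).

Final answer: C(24,8) = 735471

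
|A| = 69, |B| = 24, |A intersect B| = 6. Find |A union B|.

|A union B| = |A| + |B| - |A intersect B| = 69 + 24 - 6.

Final answer: 87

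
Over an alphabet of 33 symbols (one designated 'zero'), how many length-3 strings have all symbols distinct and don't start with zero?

The leading digit has 32 choices (anything but zero); the next has 32 (anything but the first), then 31, and so on, one fewer each time.
Total: 32 x 32 x 31.

Final answer: 31744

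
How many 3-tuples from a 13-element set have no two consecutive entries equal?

Let g(n) count such strings. g(1) = 13, and each valid string of length n-1 extends in 12 ways (any symbol but the last), so g(n) = 12 g(n-1).
Total: g(3) = 13 x 12^2.

Final answer: 13 x 12^{2} = 1872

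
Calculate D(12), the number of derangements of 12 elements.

Derangements satisfy D(n) = (n-1)(D(n-1) + D(n-2)), starting from D(0)=1, D(1)=0.
D(2) = 1 x (0 + 1) = 1
D(3) = 2 x (1 + 0) = 2
D(4) = 3 x (2 + 1) = 9
D(5) = 4 x (9 + 2) = 44
D(6) = 5 x (44 + 9) = 265
D(7) = 6 x (265 + 44) = 1854
D(8) = 7 x (1854 + 265) = 14833
D(9) = 8 x (14833 + 1854) = 133496
D(10) = 9 x (133496 + 14833) = 1334961
D(11) = 10 x (1334961 + 133496) = 14684570
D(12) = 11 x (D(11) + D(10)) = 11 x (14684570 + 1334961)

Final answer: D(12) = 176214841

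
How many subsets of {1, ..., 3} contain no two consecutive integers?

Let a(n) count such subsets of {1, ..., n}. Either n is excluded (a(n-1) ways) or n is included, forcing n-1 out (a(n-2) ways), so a(n) = a(n-1) + a(n-2) with a(1)=2, a(2)=3.
Computing successive values: a(1)=2, a(2)=3, a(3)=5.

Final answer: 5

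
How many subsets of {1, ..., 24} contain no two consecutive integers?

Let a(n) count such subsets of {1, ..., n}. Either n is excluded (a(n-1) ways) or n is included, forcing n-1 out (a(n-2) ways), so a(n) = a(n-1) + a(n-2) with a(1)=2, a(2)=3.
Building up term by term: a(1)=2, a(2)=3, a(3)=5, a(4)=8, a(5)=13, a(6)=21, a(7)=34, a(8)=55, a(9)=89, a(10)=144, a(11)=233, a(12)=377, a(13)=610, a(14)=987, a(15)=1597, a(16)=2584, a(17)=4181, a(18)=6765, a(19)=10946, a(20)=17711, a(21)=28657, a(22)=46368, a(23)=75025, a(24)=121393.

Final answer: 121393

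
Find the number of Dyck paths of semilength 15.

Total monotonic paths to (15,15): C(30,15) = 155117520.
A path is bad iff it touches y = x + 1; reflecting its initial segment maps bad paths bijectively onto all paths to (14,16), of which there are C(30,16) = 145422675.
Valid Dyck paths: 155117520 - 145422675.
(This is the Catalan number C_{15}.)

Final answer: C_{15} = 9694845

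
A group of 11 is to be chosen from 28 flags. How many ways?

C(28,11) = 28!/(11! x 17!).

Final answer: \binom{28}{11} = 21474180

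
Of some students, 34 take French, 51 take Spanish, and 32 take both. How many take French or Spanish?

|A union B| = |A| + |B| - |A intersect B| = 34 + 51 - 32.

Final answer: 53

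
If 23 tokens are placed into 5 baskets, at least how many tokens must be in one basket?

By the pigeonhole principle: ceiling(23/5).

Final answer: 5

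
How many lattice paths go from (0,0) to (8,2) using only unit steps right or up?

Each path has 8 right steps and 2 up steps in some order (10 steps total).
Choose which 2 of the 10 steps are up: C(10,2).

Final answer: C(10,2) = 45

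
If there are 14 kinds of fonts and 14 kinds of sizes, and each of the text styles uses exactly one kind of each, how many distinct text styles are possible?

By the multiplication principle: 14 x 14.

Final answer: 196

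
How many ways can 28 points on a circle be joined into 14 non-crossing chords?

This is a standard Catalan-number count: the answer is C_n. Here n = 28/2 = 14.
Using C_0 = 1 and C_(k+1) = C_k x 2(2k+1)/(k+2), build up term by term: C_1=1, C_2=2, C_3=5, C_4=14, C_5=42, C_6=132, C_7=429, C_8=1430, C_9=4862, C_10=16796, C_11=58786, C_12=208012, C_13=742900, C_14=2674440.

Final answer: C_{14} = 2674440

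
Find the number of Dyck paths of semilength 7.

Total monotonic paths to (7,7): C(14,7) = 3432.
Reflecting each bad path at its first crossing gives a bijection with paths to (6,8): C(14,8) = 3003.
Valid Dyck paths: 3432 - 3003.
(Check: C(14,7) - C(14,8) = C(14,7)/8, the Catalan number C_{7}.)

Final answer: C_{7} = 429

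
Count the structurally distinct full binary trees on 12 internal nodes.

This is a standard Catalan-number count: the answer is C_n. Here n = 12.
C_n = (2n)!/(n!(n+1)!), so C_{12} = 24!/(12! x 13!) = C(24,12)/13 = 2704156/13.

Final answer: C_{12} = 208012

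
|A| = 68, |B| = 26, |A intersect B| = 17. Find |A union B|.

|A union B| = |A| + |B| - |A intersect B| = 68 + 26 - 17.

Final answer: 77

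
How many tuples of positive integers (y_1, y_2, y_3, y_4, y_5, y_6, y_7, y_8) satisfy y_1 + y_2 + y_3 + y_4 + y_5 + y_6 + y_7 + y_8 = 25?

Substitute y'_i = y_i - 1 (so y'_i >= 0). Then sum y'_i = 25 - 8 = 17.
Stars and bars: C(17+8-1, 8-1) = C(24,7).

Final answer: C(24,7) = 346104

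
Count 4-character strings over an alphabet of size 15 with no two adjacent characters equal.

Let g(n) count such strings. g(1) = 15, and each valid string of length n-1 extends in 14 ways (any symbol but the last), so g(n) = 14 g(n-1).
Total: g(4) = 15 x 14^3.

Final answer: 15 x 14^{3} = 41160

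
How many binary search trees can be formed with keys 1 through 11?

The structures are counted by the Catalan number C_n. Here n = 11.
C_n = (2n)!/(n!(n+1)!), so C_{11} = 22!/(11! x 12!) = C(22,11)/12 = 705432/12.

Final answer: C_{11} = 58786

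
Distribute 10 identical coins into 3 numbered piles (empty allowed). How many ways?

Stars and bars: C(n+k-1, k-1) = C(12,2).

Final answer: C(12,2) = 66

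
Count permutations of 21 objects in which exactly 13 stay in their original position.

Choose which 13 elements are fixed: C(21,13) = 203490.
Derange the remaining 8 using D(j) = (j-1)(D(j-1) + D(j-2)), D(0)=1, D(1)=0: D(2)=1, D(3)=2, D(4)=9, D(5)=44, D(6)=265, D(7)=1854, D(8)=14833.
Total: 203490 x 14833.

Final answer: C(21,13) D(8) = 3018367170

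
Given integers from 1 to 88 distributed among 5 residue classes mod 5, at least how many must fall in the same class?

By pigeonhole with 88 objects and 5 categories: ceiling(88/5).

Final answer: 18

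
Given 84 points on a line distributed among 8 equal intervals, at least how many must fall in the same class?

By pigeonhole with 84 objects and 8 categories: ceiling(84/8).

Final answer: 11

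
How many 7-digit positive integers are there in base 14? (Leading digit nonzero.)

In base 14, the leading digit has 13 choices (1..13); each of the remaining 6 digits has 14 choices.
Total: 13 x 14^6.

Final answer: 97883968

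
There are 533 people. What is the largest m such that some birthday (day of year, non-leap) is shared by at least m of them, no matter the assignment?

There are 365 possible values for birthday (day of year, non-leap). With 533 people and 365 categories, by pigeonhole: ceiling(533/365).

Final answer: 2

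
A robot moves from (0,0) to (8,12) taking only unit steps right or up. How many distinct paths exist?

Each path has 8 right steps and 12 up steps in some order (20 steps total).
Choose which 12 of the 20 steps are up: C(20,12).

Final answer: C(20,12) = 125970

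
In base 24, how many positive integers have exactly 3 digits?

In base 24, the leading digit has 23 choices (1..23); each of the remaining 2 digits has 24 choices.
Total: 23 x 24^2.

Final answer: 13248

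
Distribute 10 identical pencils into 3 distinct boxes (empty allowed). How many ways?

Stars and bars: C(n+k-1, k-1) = C(12,2).

Final answer: C(12,2) = 66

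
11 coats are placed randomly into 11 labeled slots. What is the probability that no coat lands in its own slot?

Use the recurrence D(n) = (n-1)(D(n-1) + D(n-2)) with D(0)=1, D(1)=0.
Building up: D(2)=1, D(3)=2, D(4)=9, D(5)=44, D(6)=265, D(7)=1854, D(8)=14833, D(9)=133496, D(10)=1334961, D(11)=14684570.
Total arrangements: 11! = 39916800.
Probability = D(11)/11! = 1468457/3991680.

Final answer: D(11)/11! = 14684570/39916800 = 0.367879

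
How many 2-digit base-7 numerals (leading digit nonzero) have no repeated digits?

The leading digit has 6 choices (anything but zero); the next has 6 (anything but the first), then 5, and so on, one fewer each time.
Total: 6 x 6.

Final answer: 36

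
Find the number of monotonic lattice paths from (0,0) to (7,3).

Each path has 7 right steps and 3 up steps in some order (10 steps total).
Choose which 3 of the 10 steps are up: C(10,3).

Final answer: C(10,3) = 120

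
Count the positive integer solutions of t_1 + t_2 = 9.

Substitute t'_i = t_i - 1 (so t'_i >= 0). Then sum t'_i = 9 - 2 = 7.
Stars and bars: C(7+2-1, 2-1) = C(8,1).

Final answer: C(8,1) = 8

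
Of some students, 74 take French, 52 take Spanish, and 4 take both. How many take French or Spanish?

|A union B| = |A| + |B| - |A intersect B| = 74 + 52 - 4.

Final answer: 122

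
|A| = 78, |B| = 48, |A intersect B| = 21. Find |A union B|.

|A union B| = |A| + |B| - |A intersect B| = 78 + 48 - 21.

Final answer: 105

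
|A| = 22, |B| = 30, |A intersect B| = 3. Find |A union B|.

|A union B| = |A| + |B| - |A intersect B| = 22 + 30 - 3.

Final answer: 49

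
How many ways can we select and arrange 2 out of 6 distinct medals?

P(6,2) = 6!/(6-2)! = 6!/4!.

Final answer: P(6,2) = 30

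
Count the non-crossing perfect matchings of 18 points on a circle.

This is a standard Catalan-number count: the answer is C_n. Here n = 18/2 = 9.
C_n = (2n)!/(n!(n+1)!), so C_{9} = 18!/(9! x 10!) = C(18,9)/10 = 48620/10.

Final answer: C_{9} = 4862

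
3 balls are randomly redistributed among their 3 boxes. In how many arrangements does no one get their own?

D(n) = (n-1)(D(n-1) + D(n-2)), D(0)=1, D(1)=0.
D(2) = 1 x (0 + 1) = 1
D(3) = 2 x (D(2) + D(1)) = 2 x (1 + 0)

Final answer: D(3) = 2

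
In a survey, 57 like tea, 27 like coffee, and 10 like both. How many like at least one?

|A union B| = |A| + |B| - |A intersect B| = 57 + 27 - 10.

Final answer: 74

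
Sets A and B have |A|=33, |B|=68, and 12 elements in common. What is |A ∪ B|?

|A union B| = |A| + |B| - |A intersect B| = 33 + 68 - 12.

Final answer: 89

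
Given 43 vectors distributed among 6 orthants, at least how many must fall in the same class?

By pigeonhole with 43 objects and 6 categories: ceiling(43/6).

Final answer: 8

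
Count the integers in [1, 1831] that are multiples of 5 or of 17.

Multiples of 5: 366. Multiples of 17: 107. Of both (lcm=85): 21.
By inclusion-exclusion: 366 + 107 - 21.

Final answer: 452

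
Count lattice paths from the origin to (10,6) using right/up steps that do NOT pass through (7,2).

Total paths to (10,6): C(16,6) = 8008.
Paths through (7,2): C(9,2) x C(7,4) = 1260.
Avoiding (7,2): 8008 - 1260.

Final answer: 6748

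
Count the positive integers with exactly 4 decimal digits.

First digit: 9 choices (1-9). Each of the remaining 3 digits: 10 choices.
Total: 9 x 10^3.

Final answer: 9000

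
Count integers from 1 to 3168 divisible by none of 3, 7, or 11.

|div by 3|=1056, |div by 7|=452, |div by 11|=288.
|div by 3&7|=150, |div by 3&11|=96, |div by 7&11|=41, |div by all|=13.
By inclusion-exclusion, divisible by at least one: 1056+452+288-150-96-41+13 = 1522.
Not divisible by any: 3168 - 1522.

Final answer: 1646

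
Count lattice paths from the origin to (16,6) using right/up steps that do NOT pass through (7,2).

Total paths to (16,6): C(22,6) = 74613.
Paths through (7,2): C(9,2) x C(13,4) = 25740.
Avoiding (7,2): 74613 - 25740.

Final answer: 48873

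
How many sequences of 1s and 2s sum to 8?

Let f(n) be the number of climbs. Removing the last move (1 or 2 steps) gives f(n) = f(n-1) + f(n-2); base cases f(1)=1, f(2)=2.
Building up term by term: f(1)=1, f(2)=2, f(3)=3, f(4)=5, f(5)=8, f(6)=13, f(7)=21, f(8)=34.

Final answer: 34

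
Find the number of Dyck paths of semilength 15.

Total monotonic paths to (15,15): C(30,15) = 155117520.
A path is bad iff it touches y = x + 1; reflecting its initial segment maps bad paths bijectively onto all paths to (14,16), of which there are C(30,16) = 145422675.
Valid Dyck paths: 155117520 - 145422675.
(Check: C(30,15) - C(30,16) = C(30,15)/16, the Catalan number C_{15}.)

Final answer: C_{15} = 9694845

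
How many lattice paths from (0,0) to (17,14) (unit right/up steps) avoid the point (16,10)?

Total paths to (17,14): C(31,14) = 265182525.
Paths through (16,10): C(26,10) x C(5,4) = 26558675.
Avoiding (16,10): 265182525 - 26558675.

Final answer: 238623850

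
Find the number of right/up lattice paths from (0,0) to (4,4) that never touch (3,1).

Total paths to (4,4): C(8,4) = 70.
Paths through (3,1): C(4,1) x C(4,3) = 16.
Avoiding (3,1): 70 - 16.

Final answer: 54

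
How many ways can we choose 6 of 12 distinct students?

C(12,6) = 12!/(6! x (12-6)!).

Final answer: C(12,6) = 924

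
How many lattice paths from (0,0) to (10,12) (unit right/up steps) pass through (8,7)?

Paths (0,0)->(8,7): C(15,7) = 6435.
Paths (8,7)->(10,12): C(7,5) = 21.
By multiplication principle: 6435 x 21.

Final answer: 135135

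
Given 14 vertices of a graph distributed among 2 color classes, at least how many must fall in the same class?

By pigeonhole with 14 objects and 2 categories: ceiling(14/2).

Final answer: 7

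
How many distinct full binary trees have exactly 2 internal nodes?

This is a standard Catalan-number count: the answer is C_n. Here n = 2.
C_n = (2n)!/(n!(n+1)!), so C_{2} = 4!/(2! x 3!) = C(4,2)/3 = 6/3.

Final answer: C_{2} = 2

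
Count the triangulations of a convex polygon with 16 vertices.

This is a standard Catalan-number count: the answer is C_n. Here n = 16 - 2 = 14.
C_n = C(2n,n) - C(2n,n+1), so C_{14} = C(28,14) - C(28,15) = 40116600 - 37442160.

Final answer: C_{14} = 2674440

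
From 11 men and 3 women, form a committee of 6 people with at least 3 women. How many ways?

Sum over valid woman counts:
C(3,3)C(11,3).

Final answer: 165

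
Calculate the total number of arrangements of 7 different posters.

The number of ways to arrange 7 distinct objects is 7!.

Final answer: 7! = 5040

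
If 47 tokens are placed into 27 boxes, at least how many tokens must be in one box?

By the pigeonhole principle: ceiling(47/27).

Final answer: 2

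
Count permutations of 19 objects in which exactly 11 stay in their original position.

Choose which 11 elements are fixed: C(19,11) = 75582.
Derange the remaining 8 using D(j) = (j-1)(D(j-1) + D(j-2)), D(0)=1, D(1)=0: D(2)=1, D(3)=2, D(4)=9, D(5)=44, D(6)=265, D(7)=1854, D(8)=14833.
Total: 75582 x 14833.

Final answer: C(19,11) D(8) = 1121107806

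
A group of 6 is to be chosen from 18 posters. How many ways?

C(18,6) = 18!/(6! x (18-6)!).

Final answer: C(18,6) = 18564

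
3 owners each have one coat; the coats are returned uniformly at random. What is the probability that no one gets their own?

Derangements satisfy D(n) = (n-1)(D(n-1) + D(n-2)), starting from D(0)=1, D(1)=0.
Building up: D(2)=1, D(3)=2.
Total arrangements: 3! = 6.
Probability = D(3)/3! = 1/3.

Final answer: D(3)/3! = 2/6 = 0.333333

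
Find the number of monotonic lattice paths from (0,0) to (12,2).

Each path has 12 right steps and 2 up steps in some order (14 steps total).
Choose which 2 of the 14 steps are up: C(14,2).

Final answer: C(14,2) = 91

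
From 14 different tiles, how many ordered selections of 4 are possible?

P(14,4) = 14!/(14-4)! = 14!/10!.

Final answer: P(14,4) = 24024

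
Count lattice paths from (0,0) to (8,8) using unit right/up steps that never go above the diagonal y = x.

Total monotonic paths to (8,8): C(16,8) = 12870.
Paths that cross above y=x (reflection bijection): C(16,9) = 11440.
Valid Dyck paths: 12870 - 11440.
(These counts are the Catalan numbers.)

Final answer: C_{8} = 1430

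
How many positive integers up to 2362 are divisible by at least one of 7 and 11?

Multiples of 7: 337. Multiples of 11: 214. Of both (lcm=77): 30.
By inclusion-exclusion: 337 + 214 - 30.

Final answer: 521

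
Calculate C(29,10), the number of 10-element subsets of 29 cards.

C(29,10) = 29!/(10! x 19!).

Final answer: \binom{29}{10} = 20030010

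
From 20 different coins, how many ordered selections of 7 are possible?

P(20,7) = 20!/(20-7)! = 20!/13!.

Final answer: P(20,7) = 390700800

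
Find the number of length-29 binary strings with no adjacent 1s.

A valid string ends in 0 (append to any length-(n-1) valid string) or in 01 (append to any length-(n-2) valid string), so a(n) = a(n-1) + a(n-2) with a(1)=2, a(2)=3.
Iterating the recurrence: a(1)=2, a(2)=3, a(3)=5, a(4)=8, a(5)=13, a(6)=21, a(7)=34, a(8)=55, a(9)=89, a(10)=144, a(11)=233, a(12)=377, a(13)=610, a(14)=987, a(15)=1597, a(16)=2584, a(17)=4181, a(18)=6765, a(19)=10946, a(20)=17711, a(21)=28657, a(22)=46368, a(23)=75025, a(24)=121393, a(25)=196418, a(26)=317811, a(27)=514229, a(28)=832040, a(29)=1346269.

Final answer: 1346269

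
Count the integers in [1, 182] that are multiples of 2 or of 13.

Multiples of 2: 91. Multiples of 13: 14. Of both (lcm=26): 7.
By inclusion-exclusion: 91 + 14 - 7.

Final answer: 98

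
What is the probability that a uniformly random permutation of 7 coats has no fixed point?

D(n) = (n-1)(D(n-1) + D(n-2)), D(0)=1, D(1)=0.
Building up: D(2)=1, D(3)=2, D(4)=9, D(5)=44, D(6)=265, D(7)=1854.
Total arrangements: 7! = 5040.
Probability = D(7)/7! = 103/280.

Final answer: D(7)/7! = 1854/5040 = 0.367857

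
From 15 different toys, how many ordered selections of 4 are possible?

P(15,4) = 15!/(15-4)! = 15!/11!.

Final answer: P(15,4) = 32760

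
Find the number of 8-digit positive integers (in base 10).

The leading digit cannot be 0 (9 options); the other 7 digits can be anything (10 options each).
Total: 9 x 10^7.

Final answer: 90000000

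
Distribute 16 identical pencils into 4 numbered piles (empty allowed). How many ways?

Stars and bars: C(n+k-1, k-1) = C(19,3).

Final answer: C(19,3) = 969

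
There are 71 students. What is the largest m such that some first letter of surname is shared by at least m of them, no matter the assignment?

There are 26 possible values for first letter of surname. With 71 students and 26 categories, by pigeonhole: ceiling(71/26).

Final answer: 3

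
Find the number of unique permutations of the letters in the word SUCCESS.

Letters (C:2, E:1, S:3, U:1). Total letters: 7.
Permutations = 7!/(3! x 2!).

Final answer: 420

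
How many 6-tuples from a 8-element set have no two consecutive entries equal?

First character: 8 choices. Each subsequent: 7 choices (must differ from the previous one).
Total: 8 x 7^5.

Final answer: 8 x 7^{5} = 134456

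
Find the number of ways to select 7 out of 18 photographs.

C(18,7) = 18!/(7! x 11!).

Final answer: \binom{18}{7} = 31824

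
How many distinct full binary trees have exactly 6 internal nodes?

The structures are counted by the Catalan number C_n. Here n = 6.
C_n = C(2n,n)/(n+1), so C_{6} = C(12,6)/7 = 924/7.

Final answer: C_{6} = 132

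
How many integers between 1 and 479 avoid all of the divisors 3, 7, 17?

|div by 3|=159, |div by 7|=68, |div by 17|=28.
|div by 3&7|=22, |div by 3&17|=9, |div by 7&17|=4, |div by all|=1.
By inclusion-exclusion, divisible by at least one: 159+68+28-22-9-4+1 = 221.
Not divisible by any: 479 - 221.

Final answer: 258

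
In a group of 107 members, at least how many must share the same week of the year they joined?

There are 52 possible values for week of the year they joined. With 107 members and 52 categories, by pigeonhole: ceiling(107/52).

Final answer: 3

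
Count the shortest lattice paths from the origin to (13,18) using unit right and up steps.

Each path has 13 right steps and 18 up steps in some order (31 steps total).
Choose which 18 of the 31 steps are up: C(31,18).

Final answer: C(31,18) = 206253075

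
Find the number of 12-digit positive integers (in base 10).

These are the integers in [10^11, 10^12), so the count is 10^12 - 10^11 = 9 x 10^11.

Final answer: 900000000000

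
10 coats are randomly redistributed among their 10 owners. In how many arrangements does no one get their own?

D(n) = (n-1)(D(n-1) + D(n-2)), D(0)=1, D(1)=0.
D(2) = 1 x (0 + 1) = 1
D(3) = 2 x (1 + 0) = 2
D(4) = 3 x (2 + 1) = 9
D(5) = 4 x (9 + 2) = 44
D(6) = 5 x (44 + 9) = 265
D(7) = 6 x (265 + 44) = 1854
D(8) = 7 x (1854 + 265) = 14833
D(9) = 8 x (14833 + 1854) = 133496
D(10) = 9 x (D(9) + D(8)) = 9 x (133496 + 14833)

Final answer: D(10) = 1334961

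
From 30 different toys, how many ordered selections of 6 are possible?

P(30,6) = 30!/(30-6)! = 30!/24!.

Final answer: P(30,6) = 427518000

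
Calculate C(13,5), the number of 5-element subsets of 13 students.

C(13,5) = 13!/(5! x (13-5)!).

Final answer: C(13,5) = 1287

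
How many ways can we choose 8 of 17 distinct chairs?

C(17,8) = 17!/(8! x (17-8)!).

Final answer: C(17,8) = 24310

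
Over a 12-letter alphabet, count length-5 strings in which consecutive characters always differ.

Let g(n) count such strings. g(1) = 12, and each valid string of length n-1 extends in 11 ways (any symbol but the last), so g(n) = 11 g(n-1).
Total: g(5) = 12 x 11^4.

Final answer: 12 x 11^{4} = 175692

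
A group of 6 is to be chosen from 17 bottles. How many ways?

C(17,6) = 17!/(6! x 11!).

Final answer: \binom{17}{6} = 12376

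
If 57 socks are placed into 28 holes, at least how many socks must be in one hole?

By the pigeonhole principle: ceiling(57/28).

Final answer: 3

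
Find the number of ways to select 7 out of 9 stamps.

C(9,7) = 9!/(7! x 2!).

Final answer: \binom{9}{7} = 36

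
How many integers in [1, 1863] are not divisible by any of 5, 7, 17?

|div by 5|=372, |div by 7|=266, |div by 17|=109.
|div by 5&7|=53, |div by 5&17|=21, |div by 7&17|=15, |div by all|=3.
By inclusion-exclusion, divisible by at least one: 372+266+109-53-21-15+3 = 661.
Not divisible by any: 1863 - 661.

Final answer: 1202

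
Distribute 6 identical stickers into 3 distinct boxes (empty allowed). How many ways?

Stars and bars: C(n+k-1, k-1) = C(8,2).

Final answer: C(8,2) = 28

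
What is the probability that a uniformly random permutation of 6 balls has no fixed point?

Derangements satisfy D(n) = (n-1)(D(n-1) + D(n-2)), starting from D(0)=1, D(1)=0.
Building up: D(2)=1, D(3)=2, D(4)=9, D(5)=44, D(6)=265.
Total arrangements: 6! = 720.
Probability = D(6)/6! = 53/144.

Final answer: D(6)/6! = 265/720 = 0.368056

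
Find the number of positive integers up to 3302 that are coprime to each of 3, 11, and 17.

|div by 3|=1100, |div by 11|=300, |div by 17|=194.
|div by 3&11|=100, |div by 3&17|=64, |div by 11&17|=17, |div by all|=5.
By inclusion-exclusion, divisible by at least one: 1100+300+194-100-64-17+5 = 1418.
Not divisible by any: 3302 - 1418.

Final answer: 1884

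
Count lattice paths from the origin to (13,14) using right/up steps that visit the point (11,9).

Paths (0,0)->(11,9): C(20,9) = 167960.
Paths (11,9)->(13,14): C(7,5) = 21.
By multiplication principle: 167960 x 21.

Final answer: 3527160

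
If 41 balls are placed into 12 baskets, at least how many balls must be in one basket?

By the pigeonhole principle: ceiling(41/12).

Final answer: 4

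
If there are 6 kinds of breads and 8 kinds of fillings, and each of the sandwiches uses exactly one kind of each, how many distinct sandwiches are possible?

By the multiplication principle: 6 x 8.

Final answer: 48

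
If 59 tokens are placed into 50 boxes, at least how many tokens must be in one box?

By the pigeonhole principle: ceiling(59/50).

Final answer: 2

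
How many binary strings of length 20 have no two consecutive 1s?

Let a(n) count valid strings. If the last bit is 0 the prefix is any valid string of length n-1; if it is 1 the string must end in 01 with a valid prefix of length n-2. So a(n) = a(n-1) + a(n-2), a(1)=2, a(2)=3.
Building up term by term: a(1)=2, a(2)=3, a(3)=5, a(4)=8, a(5)=13, a(6)=21, a(7)=34, a(8)=55, a(9)=89, a(10)=144, a(11)=233, a(12)=377, a(13)=610, a(14)=987, a(15)=1597, a(16)=2584, a(17)=4181, a(18)=6765, a(19)=10946, a(20)=17711.

Final answer: 17711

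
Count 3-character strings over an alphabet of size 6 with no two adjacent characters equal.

Let g(n) count such strings. g(1) = 6, and each valid string of length n-1 extends in 5 ways (any symbol but the last), so g(n) = 5 g(n-1).
Total: g(3) = 6 x 5^2.

Final answer: 6 x 5^{2} = 150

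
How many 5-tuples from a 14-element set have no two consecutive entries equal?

Let g(n) count such strings. g(1) = 14, and each valid string of length n-1 extends in 13 ways (any symbol but the last), so g(n) = 13 g(n-1).
Total: g(5) = 14 x 13^4.

Final answer: 14 x 13^{4} = 399854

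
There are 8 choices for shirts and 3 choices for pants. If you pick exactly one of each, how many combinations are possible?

By the multiplication principle: 8 x 3.

Final answer: 24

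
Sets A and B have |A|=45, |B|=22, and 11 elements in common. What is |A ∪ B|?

|A union B| = |A| + |B| - |A intersect B| = 45 + 22 - 11.

Final answer: 56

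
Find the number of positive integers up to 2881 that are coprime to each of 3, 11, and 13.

|div by 3|=960, |div by 11|=261, |div by 13|=221.
|div by 3&11|=87, |div by 3&13|=73, |div by 11&13|=20, |div by all|=6.
By inclusion-exclusion, divisible by at least one: 960+261+221-87-73-20+6 = 1268.
Not divisible by any: 2881 - 1268.

Final answer: 1613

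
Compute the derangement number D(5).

Use the recurrence D(n) = (n-1)(D(n-1) + D(n-2)) with D(0)=1, D(1)=0.
Building up: D(2)=1, D(3)=2, D(4)=9.
D(5) = 4 x (D(4) + D(3)) = 4 x (9 + 2).

Final answer: D(5) = 44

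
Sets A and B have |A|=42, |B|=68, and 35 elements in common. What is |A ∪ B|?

|A union B| = |A| + |B| - |A intersect B| = 42 + 68 - 35.

Final answer: 75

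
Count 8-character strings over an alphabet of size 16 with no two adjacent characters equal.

Let g(n) count such strings. g(1) = 16, and each valid string of length n-1 extends in 15 ways (any symbol but the last), so g(n) = 15 g(n-1).
Total: g(8) = 16 x 15^7.

Final answer: 16 x 15^{7} = 2733750000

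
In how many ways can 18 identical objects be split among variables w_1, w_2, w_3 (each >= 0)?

Stars and bars with 18 stars and 2 bars:
C(18+3-1, 3-1) = C(20,2).

Final answer: C(20,2) = 190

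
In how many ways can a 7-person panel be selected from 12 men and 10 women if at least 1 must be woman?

Sum over valid woman counts:
C(10,1)C(12,6) = 9240
C(10,2)C(12,5) = 35640
C(10,3)C(12,4) = 59400
C(10,4)C(12,3) = 46200
C(10,5)C(12,2) = 16632
C(10,6)C(12,1) = 2520
C(10,7)C(12,0) = 120
Total: 9240 + 35640 + 59400 + 46200 + 16632 + 2520 + 120.

Final answer: 169752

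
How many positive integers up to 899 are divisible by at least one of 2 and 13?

Multiples of 2: 449. Multiples of 13: 69. Of both (lcm=26): 34.
By inclusion-exclusion: 449 + 69 - 34.

Final answer: 484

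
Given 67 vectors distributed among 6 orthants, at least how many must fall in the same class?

By pigeonhole with 67 objects and 6 categories: ceiling(67/6).

Final answer: 12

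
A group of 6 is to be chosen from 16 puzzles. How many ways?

C(16,6) = 16!/(6! x (16-6)!).

Final answer: C(16,6) = 8008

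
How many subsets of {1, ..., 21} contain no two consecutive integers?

Let a(n) count such subsets of {1, ..., n}. Either n is excluded (a(n-1) ways) or n is included, forcing n-1 out (a(n-2) ways), so a(n) = a(n-1) + a(n-2) with a(1)=2, a(2)=3.
Computing successive values: a(1)=2, a(2)=3, a(3)=5, a(4)=8, a(5)=13, a(6)=21, a(7)=34, a(8)=55, a(9)=89, a(10)=144, a(11)=233, a(12)=377, a(13)=610, a(14)=987, a(15)=1597, a(16)=2584, a(17)=4181, a(18)=6765, a(19)=10946, a(20)=17711, a(21)=28657.

Final answer: 28657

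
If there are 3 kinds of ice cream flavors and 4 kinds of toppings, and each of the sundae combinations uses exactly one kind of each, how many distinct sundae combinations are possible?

By the multiplication principle: 3 x 4.

Final answer: 12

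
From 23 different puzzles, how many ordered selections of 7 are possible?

P(23,7) = 23!/(23-7)! = 23!/16!.

Final answer: P(23,7) = 1235591280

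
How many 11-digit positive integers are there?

First digit: 9 choices (1-9). Each of the remaining 10 digits: 10 choices.
Total: 9 x 10^10.

Final answer: 90000000000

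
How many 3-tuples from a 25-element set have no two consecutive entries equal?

Let g(n) count such strings. g(1) = 25, and each valid string of length n-1 extends in 24 ways (any symbol but the last), so g(n) = 24 g(n-1).
Total: g(3) = 25 x 24^2.

Final answer: 25 x 24^{2} = 14400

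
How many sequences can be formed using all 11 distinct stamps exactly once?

The number of ways to arrange 11 distinct objects is 11!.

Final answer: 11! = 39916800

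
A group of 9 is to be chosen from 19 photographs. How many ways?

C(19,9) = 19!/(9! x 10!).

Final answer: \binom{19}{9} = 92378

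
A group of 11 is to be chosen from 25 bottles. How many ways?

C(25,11) = 25!/(11! x 14!).

Final answer: \binom{25}{11} = 4457400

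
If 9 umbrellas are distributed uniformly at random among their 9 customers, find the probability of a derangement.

D(n) = (n-1)(D(n-1) + D(n-2)), D(0)=1, D(1)=0.
Building up: D(2)=1, D(3)=2, D(4)=9, D(5)=44, D(6)=265, D(7)=1854, D(8)=14833, D(9)=133496.
Total arrangements: 9! = 362880.
Probability = D(9)/9! = 16687/45360.

Final answer: D(9)/9! = 133496/362880 = 0.367879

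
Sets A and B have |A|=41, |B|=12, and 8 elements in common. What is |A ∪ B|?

|A union B| = |A| + |B| - |A intersect B| = 41 + 12 - 8.

Final answer: 45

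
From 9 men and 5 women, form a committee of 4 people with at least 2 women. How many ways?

Sum over valid woman counts:
C(5,2)C(9,2) = 360
C(5,3)C(9,1) = 90
C(5,4)C(9,0) = 5
Total: 360 + 90 + 5.

Final answer: 455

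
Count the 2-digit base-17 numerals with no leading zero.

Leading digit: 16 options (nonzero). Other 1 digit(s): 17 options each.
Total: 16 x 17^1.

Final answer: 272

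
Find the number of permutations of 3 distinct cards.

The number of ways to arrange 3 distinct objects is 3!.

Final answer: 3! = 6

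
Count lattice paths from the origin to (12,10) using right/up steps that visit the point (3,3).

Paths (0,0)->(3,3): C(6,3) = 20.
Paths (3,3)->(12,10): C(16,7) = 11440.
By multiplication principle: 20 x 11440.

Final answer: 228800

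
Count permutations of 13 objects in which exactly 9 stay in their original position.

Choose which 9 elements are fixed: C(13,9) = 715.
Derange the remaining 4 using D(j) = (j-1)(D(j-1) + D(j-2)), D(0)=1, D(1)=0: D(2)=1, D(3)=2, D(4)=9.
Total: 715 x 9.

Final answer: C(13,9) D(4) = 6435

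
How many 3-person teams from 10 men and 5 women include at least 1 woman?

Sum over valid woman counts:
C(5,1)C(10,2) = 225
C(5,2)C(10,1) = 100
C(5,3)C(10,0) = 10
Total: 225 + 100 + 10.

Final answer: 335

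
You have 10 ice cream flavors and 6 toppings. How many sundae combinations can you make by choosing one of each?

By the multiplication principle: 10 x 6.

Final answer: 60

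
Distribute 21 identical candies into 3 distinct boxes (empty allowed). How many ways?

Stars and bars: C(n+k-1, k-1) = C(23,2).

Final answer: C(23,2) = 253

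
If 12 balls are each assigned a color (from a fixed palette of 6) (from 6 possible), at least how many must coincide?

There are 6 possible values for color (from a fixed palette of 6). With 12 balls and 6 categories, by pigeonhole: ceiling(12/6).

Final answer: 2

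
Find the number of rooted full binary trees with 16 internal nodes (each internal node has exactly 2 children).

This is a standard Catalan-number count: the answer is C_n. Here n = 16.
Using C_0 = 1 and C_(k+1) = C_k x 2(2k+1)/(k+2), build up term by term: C_1=1, C_2=2, C_3=5, C_4=14, C_5=42, C_6=132, C_7=429, C_8=1430, C_9=4862, C_10=16796, C_11=58786, C_12=208012, C_13=742900, C_14=2674440, C_15=9694845, C_16=35357670.

Final answer: C_{16} = 35357670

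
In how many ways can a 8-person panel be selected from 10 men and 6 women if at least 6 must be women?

Sum over valid woman counts:
C(6,6)C(10,2).

Final answer: 45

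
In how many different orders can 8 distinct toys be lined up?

The number of ways to arrange 8 distinct objects is 8!.

Final answer: 8! = 40320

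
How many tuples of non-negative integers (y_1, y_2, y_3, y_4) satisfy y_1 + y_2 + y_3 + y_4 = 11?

Stars and bars with 11 stars and 3 bars:
C(11+4-1, 4-1) = C(14,3).

Final answer: C(14,3) = 364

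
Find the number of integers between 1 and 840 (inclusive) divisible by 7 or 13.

Multiples of 7: 120. Multiples of 13: 64. Of both (lcm=91): 9.
By inclusion-exclusion: 120 + 64 - 9.

Final answer: 175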